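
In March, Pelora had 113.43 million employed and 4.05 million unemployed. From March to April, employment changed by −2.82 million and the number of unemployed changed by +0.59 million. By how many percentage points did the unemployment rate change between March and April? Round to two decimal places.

The unemployment rate changed by +0.58 percentage points.

March: labor force = 113.43 + 4.05 = 117.48; u = 4.05/117.48 = 3.45%.
April: labor force = 110.61 + 4.64 = 115.25; u = 4.64/115.25 = 4.03%.
Change = 4.03% − 3.45% = +0.58 pp.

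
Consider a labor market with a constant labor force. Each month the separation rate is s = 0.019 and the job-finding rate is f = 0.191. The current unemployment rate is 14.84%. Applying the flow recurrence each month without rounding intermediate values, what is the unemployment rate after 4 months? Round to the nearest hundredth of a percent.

Unemployment rate after four months ≈ 11.30%.

With a fixed labor force, u_{t+1} = u_t + s·(1−u_t) − f·u_t = u_t·(1−s−f) + s.
Here 1−s−f = 0.790 and s = 0.019.
u_1 = 0.148400 × 0.790 + 0.019 = 0.136236.
u_2 = 0.136236 × 0.790 + 0.019 = 0.126626.
u_3 = 0.126626 × 0.790 + 0.019 = 0.119035.
u_4 = 0.119035 × 0.790 + 0.019 = 0.113038.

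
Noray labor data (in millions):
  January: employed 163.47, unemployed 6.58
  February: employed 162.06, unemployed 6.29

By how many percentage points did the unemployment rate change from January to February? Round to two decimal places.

January: labor force = 163.47 + 6.58 = 170.05; u = 6.58/170.05 = 3.87%.
February: labor force = 162.06 + 6.29 = 168.35; u = 6.29/168.35 = 3.74%.
Change = 3.74% − 3.87% = −0.13 pp.

The unemployment rate changed by −0.13 percentage points.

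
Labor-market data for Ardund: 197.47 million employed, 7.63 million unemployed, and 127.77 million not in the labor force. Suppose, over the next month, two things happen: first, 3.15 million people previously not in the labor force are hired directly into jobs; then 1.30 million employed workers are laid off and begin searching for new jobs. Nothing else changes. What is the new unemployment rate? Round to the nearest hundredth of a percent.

New unemployment rate ≈ 4.29%.

Initially, labor force = 197.47 + 7.63 = 205.10 million, so u = 7.63/205.10 = 3.72%.
After the first change, employed and labor force both rise by 3.15; unemployed unchanged → E = 200.62, U = 7.63, labor force = 208.25 million.
After the second change, employed falls and unemployed rises by 1.30; labor force unchanged → E = 199.32, U = 8.93, labor force = 208.25 million.
New unemployment rate = 8.93 / 208.25 = 4.29%.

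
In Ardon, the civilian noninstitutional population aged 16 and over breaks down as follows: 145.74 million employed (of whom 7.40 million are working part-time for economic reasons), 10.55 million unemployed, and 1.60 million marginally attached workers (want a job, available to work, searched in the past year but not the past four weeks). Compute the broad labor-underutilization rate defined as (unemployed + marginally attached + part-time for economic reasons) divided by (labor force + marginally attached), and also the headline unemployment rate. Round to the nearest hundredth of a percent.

Labor force = 145.74 + 10.55 = 156.29 million.
Numerator = 10.55 + 1.60 + 7.40 = 19.55 million.
Denominator = 156.29 + 1.60 = 157.89 million.
Broad rate = 19.55 / 157.89 = 12.38%.
Headline unemployment rate = 10.55 / 156.29 = 6.75%.

Broad underutilization rate ≈ 12.38%; headline unemployment rate ≈ 6.75%.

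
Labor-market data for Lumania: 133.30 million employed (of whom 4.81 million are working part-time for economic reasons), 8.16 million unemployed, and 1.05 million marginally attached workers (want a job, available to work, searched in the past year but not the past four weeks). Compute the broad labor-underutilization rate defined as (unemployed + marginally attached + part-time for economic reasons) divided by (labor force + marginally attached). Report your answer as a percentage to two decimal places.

Broad underutilization rate ≈ 9.84%.

Labor force = 133.30 + 8.16 = 141.46 million.
Numerator = 8.16 + 1.05 + 4.81 = 14.02 million.
Denominator = 141.46 + 1.05 = 142.51 million.
Broad rate = 14.02 / 142.51 = 9.84%.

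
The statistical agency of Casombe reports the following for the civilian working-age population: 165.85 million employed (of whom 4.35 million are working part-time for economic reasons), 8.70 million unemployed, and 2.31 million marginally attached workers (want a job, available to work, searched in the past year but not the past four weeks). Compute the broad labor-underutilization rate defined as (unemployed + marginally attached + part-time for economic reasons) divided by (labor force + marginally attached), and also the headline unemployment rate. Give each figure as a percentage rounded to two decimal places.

Broad underutilization rate ≈ 8.68%; headline unemployment rate ≈ 4.98%.

Labor force = 165.85 + 8.70 = 174.55 million.
Numerator = 8.70 + 2.31 + 4.35 = 15.36 million.
Denominator = 174.55 + 2.31 = 176.86 million.
Broad rate = 15.36 / 176.86 = 8.68%.
Headline unemployment rate = 8.70 / 174.55 = 4.98%.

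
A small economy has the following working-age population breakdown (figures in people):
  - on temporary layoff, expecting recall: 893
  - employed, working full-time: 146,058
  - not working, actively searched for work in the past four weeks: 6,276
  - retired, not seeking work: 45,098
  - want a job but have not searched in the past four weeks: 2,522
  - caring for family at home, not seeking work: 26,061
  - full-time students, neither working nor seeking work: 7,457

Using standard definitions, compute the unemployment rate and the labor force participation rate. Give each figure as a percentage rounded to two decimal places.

Employed = 146,058.
Unemployed = 893 + 6,276 = 7,169 (jobless and actively searching, or on temporary layoff).
Labor force = 146,058 + 7,169 = 153,227.
Not in labor force = 45,098 + 2,522 + 26,061 + 7,457 = 81,138 (those not working and not actively searching are outside the labor force — including those who want a job but have given up searching).
Civilian working-age population = 153,227 + 81,138 = 234,365.
Unemployment rate = 7,169 / 153,227 = 4.68%.
Labor force participation rate = 153,227 / 234,365 = 65.38%.

Unemployment rate ≈ 4.68%; labor force participation rate ≈ 65.38%.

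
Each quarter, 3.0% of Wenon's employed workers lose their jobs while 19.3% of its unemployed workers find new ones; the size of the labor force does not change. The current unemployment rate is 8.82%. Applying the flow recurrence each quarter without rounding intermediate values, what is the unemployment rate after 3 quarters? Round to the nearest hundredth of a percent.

With a fixed labor force, u_{t+1} = u_t + s·(1−u_t) − f·u_t = u_t·(1−s−f) + s.
Here 1−s−f = 0.777 and s = 0.030.
u_1 = 0.088200 × 0.777 + 0.030 = 0.098531.
u_2 = 0.098531 × 0.777 + 0.030 = 0.106559.
u_3 = 0.106559 × 0.777 + 0.030 = 0.112796.

Unemployment rate after three quarters ≈ 11.28%.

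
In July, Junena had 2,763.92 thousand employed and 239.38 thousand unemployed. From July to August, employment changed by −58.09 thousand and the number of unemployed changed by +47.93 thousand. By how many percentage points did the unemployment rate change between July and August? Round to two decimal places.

The unemployment rate changed by +1.63 percentage points.

July: labor force = 2,763.92 + 239.38 = 3,003.30; u = 239.38/3,003.30 = 7.97%.
August: labor force = 2,705.83 + 287.31 = 2,993.14; u = 287.31/2,993.14 = 9.60%.
Change = 9.60% − 7.97% = +1.63 pp.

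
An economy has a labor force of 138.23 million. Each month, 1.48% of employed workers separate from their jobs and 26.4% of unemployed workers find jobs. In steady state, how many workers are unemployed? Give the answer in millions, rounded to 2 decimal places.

Steady-state unemployment rate u* = s/(s+f) = 1.48/(1.48+26.4) = 0.053085.
Unemployed = u* × labor force = 0.053085 × 138.23 ≈ 7.34 million.

About 7.34 million are unemployed in steady state.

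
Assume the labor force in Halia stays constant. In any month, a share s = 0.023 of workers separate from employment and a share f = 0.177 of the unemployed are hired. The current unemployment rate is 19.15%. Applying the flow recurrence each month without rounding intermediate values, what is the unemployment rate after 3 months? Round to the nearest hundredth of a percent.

Unemployment rate after three months ≈ 15.42%.

With a fixed labor force, u_{t+1} = u_t + s·(1−u_t) − f·u_t = u_t·(1−s−f) + s.
Here 1−s−f = 0.800 and s = 0.023.
u_1 = 0.191500 × 0.800 + 0.023 = 0.176200.
u_2 = 0.176200 × 0.800 + 0.023 = 0.163960.
u_3 = 0.163960 × 0.800 + 0.023 = 0.154168.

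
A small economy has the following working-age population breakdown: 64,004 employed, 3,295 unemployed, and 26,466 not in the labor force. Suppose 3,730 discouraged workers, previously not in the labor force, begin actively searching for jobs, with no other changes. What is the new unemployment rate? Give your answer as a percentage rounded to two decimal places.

New unemployment rate ≈ 9.89%.

Initially, labor force = 64,004 + 3,295 = 67,299, so u = 3,295/67,299 = 4.90%.
After the change, unemployed and labor force both rise by 3,730 → E = 64,004, U = 7,025, labor force = 71,029.
New unemployment rate = 7,025 / 71,029 = 9.89%.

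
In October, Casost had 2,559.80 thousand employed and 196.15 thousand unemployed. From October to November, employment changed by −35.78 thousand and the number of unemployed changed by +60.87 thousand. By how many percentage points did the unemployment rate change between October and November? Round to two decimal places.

The unemployment rate changed by +2.12 percentage points.

October: labor force = 2,559.80 + 196.15 = 2,755.95; u = 196.15/2,755.95 = 7.12%.
November: labor force = 2,524.02 + 257.02 = 2,781.04; u = 257.02/2,781.04 = 9.24%.
Change = 9.24% − 7.12% = +2.12 pp.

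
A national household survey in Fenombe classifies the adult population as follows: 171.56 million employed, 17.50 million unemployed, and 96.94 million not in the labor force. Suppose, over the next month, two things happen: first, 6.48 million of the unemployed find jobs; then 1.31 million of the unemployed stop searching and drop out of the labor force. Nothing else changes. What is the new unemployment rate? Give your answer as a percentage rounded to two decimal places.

New unemployment rate ≈ 5.17%.

Initially, labor force = 171.56 + 17.50 = 189.06 million, so u = 17.50/189.06 = 9.26%.
After the first change, unemployed falls and employed rises by 6.48; labor force unchanged → E = 178.04, U = 11.02, labor force = 189.06 million.
After the second change, unemployed and labor force both fall by 1.31 → E = 178.04, U = 9.71, labor force = 187.75 million.
New unemployment rate = 9.71 / 187.75 = 5.17%.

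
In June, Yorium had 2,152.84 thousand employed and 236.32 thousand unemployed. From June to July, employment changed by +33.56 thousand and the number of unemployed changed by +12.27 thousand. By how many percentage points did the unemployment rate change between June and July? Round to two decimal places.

June: labor force = 2,152.84 + 236.32 = 2,389.16; u = 236.32/2,389.16 = 9.89%.
July: labor force = 2,186.40 + 248.59 = 2,434.99; u = 248.59/2,434.99 = 10.21%.
Change = 10.21% − 9.89% = +0.32 pp.

The unemployment rate changed by +0.32 percentage points.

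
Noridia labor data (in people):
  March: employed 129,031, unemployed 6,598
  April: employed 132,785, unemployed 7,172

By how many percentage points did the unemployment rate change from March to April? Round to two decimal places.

March: labor force = 129,031 + 6,598 = 135,629; u = 6,598/135,629 = 4.86%.
April: labor force = 132,785 + 7,172 = 139,957; u = 7,172/139,957 = 5.12%.
Change = 5.12% − 4.86% = +0.26 pp.

The unemployment rate changed by +0.26 percentage points.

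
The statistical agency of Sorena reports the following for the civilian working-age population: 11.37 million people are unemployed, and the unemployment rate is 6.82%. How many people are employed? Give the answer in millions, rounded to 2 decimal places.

About 155.35 million are employed.

Labor force = U / u = 11.37 / 0.0682 ≈ 166.72 million.
Employed = labor force − unemployed = 166.72 − 11.37 = 155.35 million.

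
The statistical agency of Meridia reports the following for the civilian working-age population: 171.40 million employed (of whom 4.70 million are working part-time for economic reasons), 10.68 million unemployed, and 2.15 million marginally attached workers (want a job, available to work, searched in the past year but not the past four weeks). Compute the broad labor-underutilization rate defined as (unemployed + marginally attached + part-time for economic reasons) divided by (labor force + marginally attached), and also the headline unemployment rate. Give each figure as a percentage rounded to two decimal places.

Broad underutilization rate ≈ 9.52%; headline unemployment rate ≈ 5.87%.

Labor force = 171.40 + 10.68 = 182.08 million.
Numerator = 10.68 + 2.15 + 4.70 = 17.53 million.
Denominator = 182.08 + 2.15 = 184.23 million.
Broad rate = 17.53 / 184.23 = 9.52%.
Headline unemployment rate = 10.68 / 182.08 = 5.87%.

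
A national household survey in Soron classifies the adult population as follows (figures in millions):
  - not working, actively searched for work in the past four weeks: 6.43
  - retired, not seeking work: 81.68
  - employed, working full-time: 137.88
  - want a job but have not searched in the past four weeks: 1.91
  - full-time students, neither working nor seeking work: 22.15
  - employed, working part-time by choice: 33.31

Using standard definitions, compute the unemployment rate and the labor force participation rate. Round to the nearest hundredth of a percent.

Unemployment rate ≈ 3.62%; labor force participation rate ≈ 62.68%.

Employed = 137.88 + 33.31 = 171.19 million.
Unemployed = 6.43 million.
Labor force = 171.19 + 6.43 = 177.62 million.
Not in labor force = 81.68 + 1.91 + 22.15 = 105.74 million (those not working and not actively searching are outside the labor force — including those who want a job but have given up searching).
Civilian working-age population = 177.62 + 105.74 = 283.36 million.
Unemployment rate = 6.43 / 177.62 = 3.62%.
Labor force participation rate = 177.62 / 283.36 = 62.68%.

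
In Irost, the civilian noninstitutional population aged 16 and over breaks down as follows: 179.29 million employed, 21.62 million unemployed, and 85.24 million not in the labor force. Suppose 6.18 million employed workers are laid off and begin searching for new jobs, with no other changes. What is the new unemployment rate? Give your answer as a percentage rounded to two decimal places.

Initially, labor force = 179.29 + 21.62 = 200.91 million, so u = 21.62/200.91 = 10.76%.
After the change, employed falls and unemployed rises by 6.18; labor force unchanged → E = 173.11, U = 27.80, labor force = 200.91 million.
New unemployment rate = 27.80 / 200.91 = 13.84%.

New unemployment rate ≈ 13.84%.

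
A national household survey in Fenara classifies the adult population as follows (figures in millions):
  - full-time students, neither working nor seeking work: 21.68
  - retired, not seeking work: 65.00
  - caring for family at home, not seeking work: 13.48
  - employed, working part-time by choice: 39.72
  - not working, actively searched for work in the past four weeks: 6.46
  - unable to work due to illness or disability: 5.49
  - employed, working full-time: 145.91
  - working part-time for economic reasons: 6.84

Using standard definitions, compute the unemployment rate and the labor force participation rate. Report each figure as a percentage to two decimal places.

Unemployment rate ≈ 3.25%; labor force participation rate ≈ 65.31%.

Employed = 39.72 + 145.91 + 6.84 = 192.47 million (anyone who worked, including part-time for economic reasons, counts as employed).
Unemployed = 6.46 million.
Labor force = 192.47 + 6.46 = 198.93 million.
Not in labor force = 21.68 + 65.00 + 13.48 + 5.49 = 105.65 million (those not working and not actively searching are outside the labor force).
Civilian working-age population = 198.93 + 105.65 = 304.58 million.
Unemployment rate = 6.46 / 198.93 = 3.25%.
Labor force participation rate = 198.93 / 304.58 = 65.31%.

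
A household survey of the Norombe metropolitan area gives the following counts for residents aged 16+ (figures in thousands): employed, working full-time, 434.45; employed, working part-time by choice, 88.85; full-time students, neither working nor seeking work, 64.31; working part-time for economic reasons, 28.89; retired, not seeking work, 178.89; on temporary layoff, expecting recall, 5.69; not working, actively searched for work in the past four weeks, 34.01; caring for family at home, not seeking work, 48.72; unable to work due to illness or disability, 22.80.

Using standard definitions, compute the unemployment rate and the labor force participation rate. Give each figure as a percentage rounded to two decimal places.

Unemployment rate ≈ 6.71%; labor force participation rate ≈ 65.29%.

Employed = 434.45 + 88.85 + 28.89 = 552.19 thousand (anyone who worked, including part-time for economic reasons, counts as employed).
Unemployed = 5.69 + 34.01 = 39.70 thousand (jobless and actively searching, or on temporary layoff).
Labor force = 552.19 + 39.70 = 591.89 thousand.
Not in labor force = 64.31 + 178.89 + 48.72 + 22.80 = 314.72 thousand (those not working and not actively searching are outside the labor force).
Civilian working-age population = 591.89 + 314.72 = 906.61 thousand.
Unemployment rate = 39.70 / 591.89 = 6.71%.
Labor force participation rate = 591.89 / 906.61 = 65.29%.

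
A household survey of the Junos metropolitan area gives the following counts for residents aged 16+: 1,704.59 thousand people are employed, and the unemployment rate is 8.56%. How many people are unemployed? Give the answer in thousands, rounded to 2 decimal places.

About 159.57 thousand are unemployed.

Let U be the number unemployed. The labor force is E + U, and U/(E+U) = 0.0856.
So U = 0.0856 × 1,704.59 / (1 − 0.0856) = 145.9129 / 0.9144 ≈ 159.57 thousand.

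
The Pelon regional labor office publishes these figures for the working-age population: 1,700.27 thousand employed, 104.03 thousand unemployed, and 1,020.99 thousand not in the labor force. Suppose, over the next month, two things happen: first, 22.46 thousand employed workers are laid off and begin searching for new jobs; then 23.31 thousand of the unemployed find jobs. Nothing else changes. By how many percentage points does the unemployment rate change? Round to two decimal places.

The unemployment rate changes by −0.05 percentage points.

Initially, labor force = 1,700.27 + 104.03 = 1,804.30 thousand, so u = 104.03/1,804.30 = 5.77%.
After the first change, employed falls and unemployed rises by 22.46; labor force unchanged → E = 1,677.81, U = 126.49, labor force = 1,804.30 thousand.
After the second change, unemployed falls and employed rises by 23.31; labor force unchanged → E = 1,701.12, U = 103.18, labor force = 1,804.30 thousand.
New unemployment rate = 103.18 / 1,804.30 = 5.72%.
Change = 5.72% − 5.77% = −0.05 percentage points.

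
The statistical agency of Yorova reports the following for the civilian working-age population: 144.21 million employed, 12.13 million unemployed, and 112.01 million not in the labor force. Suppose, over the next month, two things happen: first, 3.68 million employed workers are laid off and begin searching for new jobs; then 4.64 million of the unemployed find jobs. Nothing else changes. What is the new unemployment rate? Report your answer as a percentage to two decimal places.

Initially, labor force = 144.21 + 12.13 = 156.34 million, so u = 12.13/156.34 = 7.76%.
After the first change, employed falls and unemployed rises by 3.68; labor force unchanged → E = 140.53, U = 15.81, labor force = 156.34 million.
After the second change, unemployed falls and employed rises by 4.64; labor force unchanged → E = 145.17, U = 11.17, labor force = 156.34 million.
New unemployment rate = 11.17 / 156.34 = 7.14%.

New unemployment rate ≈ 7.14%.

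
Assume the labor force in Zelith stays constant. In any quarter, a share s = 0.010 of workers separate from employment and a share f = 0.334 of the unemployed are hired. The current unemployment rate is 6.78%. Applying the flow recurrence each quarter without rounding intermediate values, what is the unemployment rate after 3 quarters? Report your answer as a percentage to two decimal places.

Unemployment rate after three quarters ≈ 4.00%.

With a fixed labor force, u_{t+1} = u_t + s·(1−u_t) − f·u_t = u_t·(1−s−f) + s.
Here 1−s−f = 0.656 and s = 0.010.
u_1 = 0.067800 × 0.656 + 0.010 = 0.054477.
u_2 = 0.054477 × 0.656 + 0.010 = 0.045737.
u_3 = 0.045737 × 0.656 + 0.010 = 0.040003.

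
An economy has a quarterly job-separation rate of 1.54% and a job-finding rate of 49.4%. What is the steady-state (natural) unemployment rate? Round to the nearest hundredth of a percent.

Steady-state unemployment rate ≈ 3.02%.

At steady state the flows balance: s·E = f·U, so U/(E+U) = s/(s+f).
u* = 1.54 / (1.54 + 49.4) = 1.54 / 50.94 = 3.02%.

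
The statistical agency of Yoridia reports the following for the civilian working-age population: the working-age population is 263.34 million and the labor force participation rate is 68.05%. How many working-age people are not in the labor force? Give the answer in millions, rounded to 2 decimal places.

About 84.14 million are not in the labor force.

Share not in the labor force = 1 − 0.6805 = 0.3195.
Not in labor force = 0.3195 × 263.34 ≈ 84.14 million.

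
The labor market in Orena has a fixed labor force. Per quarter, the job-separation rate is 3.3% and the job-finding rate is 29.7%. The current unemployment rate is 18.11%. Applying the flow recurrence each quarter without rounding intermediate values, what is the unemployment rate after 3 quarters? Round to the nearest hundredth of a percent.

With a fixed labor force, u_{t+1} = u_t + s·(1−u_t) − f·u_t = u_t·(1−s−f) + s.
Here 1−s−f = 0.670 and s = 0.033.
u_1 = 0.181100 × 0.670 + 0.033 = 0.154337.
u_2 = 0.154337 × 0.670 + 0.033 = 0.136406.
u_3 = 0.136406 × 0.670 + 0.033 = 0.124392.

Unemployment rate after three quarters ≈ 12.44%.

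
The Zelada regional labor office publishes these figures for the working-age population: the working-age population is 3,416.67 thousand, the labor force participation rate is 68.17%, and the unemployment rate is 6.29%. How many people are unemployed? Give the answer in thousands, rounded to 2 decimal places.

Labor force = 0.6817 × 3,416.67 = 2,329.14 thousand.
Unemployed = 0.0629 × 2,329.14 ≈ 146.50 thousand.

About 146.50 thousand are unemployed.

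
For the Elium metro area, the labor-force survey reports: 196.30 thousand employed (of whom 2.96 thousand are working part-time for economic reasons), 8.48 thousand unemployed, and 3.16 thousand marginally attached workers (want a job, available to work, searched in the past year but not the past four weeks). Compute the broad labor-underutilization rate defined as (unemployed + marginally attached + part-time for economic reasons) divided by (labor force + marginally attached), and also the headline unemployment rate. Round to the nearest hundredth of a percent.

Broad underutilization rate ≈ 7.02%; headline unemployment rate ≈ 4.14%.

Labor force = 196.30 + 8.48 = 204.78 thousand.
Numerator = 8.48 + 3.16 + 2.96 = 14.60 thousand.
Denominator = 204.78 + 3.16 = 207.94 thousand.
Broad rate = 14.60 / 207.94 = 7.02%.
Headline unemployment rate = 8.48 / 204.78 = 4.14%.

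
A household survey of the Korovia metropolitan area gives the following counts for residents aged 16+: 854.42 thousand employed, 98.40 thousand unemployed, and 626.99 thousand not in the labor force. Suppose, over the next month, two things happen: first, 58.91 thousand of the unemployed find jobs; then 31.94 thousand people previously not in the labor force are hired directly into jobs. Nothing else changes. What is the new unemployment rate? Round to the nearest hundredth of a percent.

Initially, labor force = 854.42 + 98.40 = 952.82 thousand, so u = 98.40/952.82 = 10.33%.
After the first change, unemployed falls and employed rises by 58.91; labor force unchanged → E = 913.33, U = 39.49, labor force = 952.82 thousand.
After the second change, employed and labor force both rise by 31.94; unemployed unchanged → E = 945.27, U = 39.49, labor force = 984.76 thousand.
New unemployment rate = 39.49 / 984.76 = 4.01%.

New unemployment rate ≈ 4.01%.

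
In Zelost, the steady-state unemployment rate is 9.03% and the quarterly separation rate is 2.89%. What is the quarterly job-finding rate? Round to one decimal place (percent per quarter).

Job-finding rate ≈ 29.1% per quarter.

From u* = s/(s+f): f = s·(1−u)/u.
f = 2.89 × (1 − 0.0903) / 0.0903 = 2.6290 / 0.0903 ≈ 29.1% per quarter.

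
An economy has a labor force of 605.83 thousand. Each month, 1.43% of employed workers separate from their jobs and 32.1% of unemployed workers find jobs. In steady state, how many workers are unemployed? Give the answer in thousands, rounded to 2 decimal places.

About 25.84 thousand are unemployed in steady state.

Steady-state unemployment rate u* = s/(s+f) = 1.43/(1.43+32.1) = 0.042648.
Unemployed = u* × labor force = 0.042648 × 605.83 ≈ 25.84 thousand.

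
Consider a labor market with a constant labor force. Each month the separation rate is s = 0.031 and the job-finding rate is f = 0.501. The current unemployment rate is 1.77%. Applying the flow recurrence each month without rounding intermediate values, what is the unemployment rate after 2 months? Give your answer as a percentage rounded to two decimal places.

Unemployment rate after two months ≈ 4.94%.

With a fixed labor force, u_{t+1} = u_t + s·(1−u_t) − f·u_t = u_t·(1−s−f) + s.
Here 1−s−f = 0.468 and s = 0.031.
u_1 = 0.017700 × 0.468 + 0.031 = 0.039284.
u_2 = 0.039284 × 0.468 + 0.031 = 0.049385.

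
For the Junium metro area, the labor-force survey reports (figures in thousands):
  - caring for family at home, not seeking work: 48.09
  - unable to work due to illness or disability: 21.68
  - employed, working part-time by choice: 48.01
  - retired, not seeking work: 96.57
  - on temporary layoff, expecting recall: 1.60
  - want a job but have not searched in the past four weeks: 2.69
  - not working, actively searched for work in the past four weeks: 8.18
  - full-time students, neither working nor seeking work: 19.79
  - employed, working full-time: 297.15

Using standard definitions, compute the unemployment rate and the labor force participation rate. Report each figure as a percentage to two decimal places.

Unemployment rate ≈ 2.76%; labor force participation rate ≈ 65.28%.

Employed = 48.01 + 297.15 = 345.16 thousand.
Unemployed = 1.60 + 8.18 = 9.78 thousand (jobless and actively searching, or on temporary layoff).
Labor force = 345.16 + 9.78 = 354.94 thousand.
Not in labor force = 48.09 + 21.68 + 96.57 + 2.69 + 19.79 = 188.82 thousand (those not working and not actively searching are outside the labor force — including those who want a job but have given up searching).
Civilian working-age population = 354.94 + 188.82 = 543.76 thousand.
Unemployment rate = 9.78 / 354.94 = 2.76%.
Labor force participation rate = 354.94 / 543.76 = 65.28%.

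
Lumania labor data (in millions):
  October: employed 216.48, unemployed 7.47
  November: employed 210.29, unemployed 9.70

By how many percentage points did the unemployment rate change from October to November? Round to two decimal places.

October: labor force = 216.48 + 7.47 = 223.95; u = 7.47/223.95 = 3.34%.
November: labor force = 210.29 + 9.70 = 219.99; u = 9.70/219.99 = 4.41%.
Change = 4.41% − 3.34% = +1.07 pp.

The unemployment rate changed by +1.07 percentage points.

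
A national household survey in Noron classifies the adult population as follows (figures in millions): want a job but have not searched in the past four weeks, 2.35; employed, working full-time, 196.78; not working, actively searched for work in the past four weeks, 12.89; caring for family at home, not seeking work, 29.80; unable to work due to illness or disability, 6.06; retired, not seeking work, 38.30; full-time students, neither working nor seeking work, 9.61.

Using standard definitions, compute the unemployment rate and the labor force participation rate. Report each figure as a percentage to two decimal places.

Employed = 196.78 million.
Unemployed = 12.89 million.
Labor force = 196.78 + 12.89 = 209.67 million.
Not in labor force = 2.35 + 29.80 + 6.06 + 38.30 + 9.61 = 86.12 million (those not working and not actively searching are outside the labor force — including those who want a job but have given up searching).
Civilian working-age population = 209.67 + 86.12 = 295.79 million.
Unemployment rate = 12.89 / 209.67 = 6.15%.
Labor force participation rate = 209.67 / 295.79 = 70.88%.

Unemployment rate ≈ 6.15%; labor force participation rate ≈ 70.88%.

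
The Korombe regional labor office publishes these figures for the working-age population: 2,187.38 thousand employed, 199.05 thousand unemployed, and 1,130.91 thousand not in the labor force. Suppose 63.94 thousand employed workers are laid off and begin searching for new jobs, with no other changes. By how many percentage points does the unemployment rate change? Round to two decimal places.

The unemployment rate changes by +2.68 percentage points.

Initially, labor force = 2,187.38 + 199.05 = 2,386.43 thousand, so u = 199.05/2,386.43 = 8.34%.
After the change, employed falls and unemployed rises by 63.94; labor force unchanged → E = 2,123.44, U = 262.99, labor force = 2,386.43 thousand.
New unemployment rate = 262.99 / 2,386.43 = 11.02%.
Change = 11.02% − 8.34% = +2.68 percentage points.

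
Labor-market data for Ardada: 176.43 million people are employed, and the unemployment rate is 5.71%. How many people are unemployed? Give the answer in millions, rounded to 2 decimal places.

About 10.68 million are unemployed.

Let U be the number unemployed. The labor force is E + U, and U/(E+U) = 0.0571.
So U = 0.0571 × 176.43 / (1 − 0.0571) = 10.0742 / 0.9429 ≈ 10.68 million.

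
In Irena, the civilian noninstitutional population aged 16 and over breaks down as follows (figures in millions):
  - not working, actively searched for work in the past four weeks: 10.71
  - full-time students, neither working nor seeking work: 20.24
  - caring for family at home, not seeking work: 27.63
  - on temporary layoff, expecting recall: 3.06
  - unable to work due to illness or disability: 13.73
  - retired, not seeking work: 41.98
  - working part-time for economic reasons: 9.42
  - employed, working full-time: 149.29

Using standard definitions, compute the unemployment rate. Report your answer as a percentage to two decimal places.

Unemployment rate ≈ 7.98%.

Employed = 9.42 + 149.29 = 158.71 million (anyone who worked, including part-time for economic reasons, counts as employed).
Unemployed = 10.71 + 3.06 = 13.77 million (jobless and actively searching, or on temporary layoff).
Labor force = 158.71 + 13.77 = 172.48 million.
Unemployment rate = 13.77 / 172.48 = 7.98%.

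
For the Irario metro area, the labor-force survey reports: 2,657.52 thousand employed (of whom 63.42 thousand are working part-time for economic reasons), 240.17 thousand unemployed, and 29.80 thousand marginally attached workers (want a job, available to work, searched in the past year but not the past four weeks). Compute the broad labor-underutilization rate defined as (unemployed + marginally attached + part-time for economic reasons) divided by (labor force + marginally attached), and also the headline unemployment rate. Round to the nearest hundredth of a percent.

Labor force = 2,657.52 + 240.17 = 2,897.69 thousand.
Numerator = 240.17 + 29.80 + 63.42 = 333.39 thousand.
Denominator = 2,897.69 + 29.80 = 2,927.49 thousand.
Broad rate = 333.39 / 2,927.49 = 11.39%.
Headline unemployment rate = 240.17 / 2,897.69 = 8.29%.

Broad underutilization rate ≈ 11.39%; headline unemployment rate ≈ 8.29%.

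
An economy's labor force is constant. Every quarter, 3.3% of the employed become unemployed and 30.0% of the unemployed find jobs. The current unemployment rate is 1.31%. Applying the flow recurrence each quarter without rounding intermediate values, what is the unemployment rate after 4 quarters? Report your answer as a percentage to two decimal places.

With a fixed labor force, u_{t+1} = u_t + s·(1−u_t) − f·u_t = u_t·(1−s−f) + s.
Here 1−s−f = 0.667 and s = 0.033.
u_1 = 0.013100 × 0.667 + 0.033 = 0.041738.
u_2 = 0.041738 × 0.667 + 0.033 = 0.060839.
u_3 = 0.060839 × 0.667 + 0.033 = 0.073580.
u_4 = 0.073580 × 0.667 + 0.033 = 0.082078.

Unemployment rate after four quarters ≈ 8.21%.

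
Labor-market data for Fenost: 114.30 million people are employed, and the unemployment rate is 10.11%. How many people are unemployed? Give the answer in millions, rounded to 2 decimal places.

About 12.86 million are unemployed.

Let U be the number unemployed. The labor force is E + U, and U/(E+U) = 0.1011.
So U = 0.1011 × 114.30 / (1 − 0.1011) = 11.5557 / 0.8989 ≈ 12.86 million.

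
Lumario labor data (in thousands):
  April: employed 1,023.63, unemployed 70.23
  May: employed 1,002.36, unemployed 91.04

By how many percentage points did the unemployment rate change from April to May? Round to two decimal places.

April: labor force = 1,023.63 + 70.23 = 1,093.86; u = 70.23/1,093.86 = 6.42%.
May: labor force = 1,002.36 + 91.04 = 1,093.40; u = 91.04/1,093.40 = 8.33%.
Change = 8.33% − 6.42% = +1.91 pp.

The unemployment rate changed by +1.91 percentage points.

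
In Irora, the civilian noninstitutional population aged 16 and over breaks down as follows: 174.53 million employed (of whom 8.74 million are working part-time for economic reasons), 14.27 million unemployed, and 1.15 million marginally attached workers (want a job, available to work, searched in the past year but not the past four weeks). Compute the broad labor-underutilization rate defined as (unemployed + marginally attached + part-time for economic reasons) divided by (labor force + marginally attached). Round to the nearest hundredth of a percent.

Labor force = 174.53 + 14.27 = 188.80 million.
Numerator = 14.27 + 1.15 + 8.74 = 24.16 million.
Denominator = 188.80 + 1.15 = 189.95 million.
Broad rate = 24.16 / 189.95 = 12.72%.

Broad underutilization rate ≈ 12.72%.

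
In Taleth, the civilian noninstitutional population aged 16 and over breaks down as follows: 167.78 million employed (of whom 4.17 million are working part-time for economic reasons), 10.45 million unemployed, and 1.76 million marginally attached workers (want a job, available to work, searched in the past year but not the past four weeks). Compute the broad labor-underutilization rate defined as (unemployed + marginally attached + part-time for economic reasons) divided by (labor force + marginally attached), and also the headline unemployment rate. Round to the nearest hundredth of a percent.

Labor force = 167.78 + 10.45 = 178.23 million.
Numerator = 10.45 + 1.76 + 4.17 = 16.38 million.
Denominator = 178.23 + 1.76 = 179.99 million.
Broad rate = 16.38 / 179.99 = 9.10%.
Headline unemployment rate = 10.45 / 178.23 = 5.86%.

Broad underutilization rate ≈ 9.10%; headline unemployment rate ≈ 5.86%.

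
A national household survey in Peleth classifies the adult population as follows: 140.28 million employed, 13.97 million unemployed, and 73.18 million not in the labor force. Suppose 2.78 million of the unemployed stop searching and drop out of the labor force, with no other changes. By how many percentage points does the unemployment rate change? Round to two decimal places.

The unemployment rate changes by −1.67 percentage points.

Initially, labor force = 140.28 + 13.97 = 154.25 million, so u = 13.97/154.25 = 9.06%.
After the change, unemployed and labor force both fall by 2.78 → E = 140.28, U = 11.19, labor force = 151.47 million.
New unemployment rate = 11.19 / 151.47 = 7.39%.
Change = 7.39% − 9.06% = −1.67 percentage points.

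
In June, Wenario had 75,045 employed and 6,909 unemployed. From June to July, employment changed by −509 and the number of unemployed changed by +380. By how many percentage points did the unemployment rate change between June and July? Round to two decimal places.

The unemployment rate changed by +0.48 percentage points.

June: labor force = 75,045 + 6,909 = 81,954; u = 6,909/81,954 = 8.43%.
July: labor force = 74,536 + 7,289 = 81,825; u = 7,289/81,825 = 8.91%.
Change = 8.91% − 8.43% = +0.48 pp.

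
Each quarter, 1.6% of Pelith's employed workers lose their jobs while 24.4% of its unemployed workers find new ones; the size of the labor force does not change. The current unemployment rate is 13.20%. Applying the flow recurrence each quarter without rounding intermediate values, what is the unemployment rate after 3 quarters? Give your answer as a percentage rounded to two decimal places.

Unemployment rate after three quarters ≈ 9.01%.

With a fixed labor force, u_{t+1} = u_t + s·(1−u_t) − f·u_t = u_t·(1−s−f) + s.
Here 1−s−f = 0.740 and s = 0.016.
u_1 = 0.132000 × 0.740 + 0.016 = 0.113680.
u_2 = 0.113680 × 0.740 + 0.016 = 0.100123.
u_3 = 0.100123 × 0.740 + 0.016 = 0.090091.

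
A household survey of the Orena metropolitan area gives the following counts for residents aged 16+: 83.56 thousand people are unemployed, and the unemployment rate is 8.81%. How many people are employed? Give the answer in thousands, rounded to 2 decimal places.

Labor force = U / u = 83.56 / 0.0881 ≈ 948.47 thousand.
Employed = labor force − unemployed = 948.47 − 83.56 = 864.91 thousand.

About 864.91 thousand are employed.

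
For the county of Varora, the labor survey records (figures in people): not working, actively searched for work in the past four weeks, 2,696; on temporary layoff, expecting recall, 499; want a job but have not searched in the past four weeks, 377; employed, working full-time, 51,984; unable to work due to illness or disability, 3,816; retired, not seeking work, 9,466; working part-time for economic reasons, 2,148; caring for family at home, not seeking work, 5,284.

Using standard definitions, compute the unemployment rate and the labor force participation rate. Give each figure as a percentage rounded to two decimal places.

Unemployment rate ≈ 5.57%; labor force participation rate ≈ 75.16%.

Employed = 51,984 + 2,148 = 54,132 (anyone who worked, including part-time for economic reasons, counts as employed).
Unemployed = 2,696 + 499 = 3,195 (jobless and actively searching, or on temporary layoff).
Labor force = 54,132 + 3,195 = 57,327.
Not in labor force = 377 + 3,816 + 9,466 + 5,284 = 18,943 (those not working and not actively searching are outside the labor force — including those who want a job but have given up searching).
Civilian working-age population = 57,327 + 18,943 = 76,270.
Unemployment rate = 3,195 / 57,327 = 5.57%.
Labor force participation rate = 57,327 / 76,270 = 75.16%.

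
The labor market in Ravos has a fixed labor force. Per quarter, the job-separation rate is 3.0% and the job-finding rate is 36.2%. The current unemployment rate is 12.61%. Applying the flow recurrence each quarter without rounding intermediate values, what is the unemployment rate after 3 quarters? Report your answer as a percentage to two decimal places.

With a fixed labor force, u_{t+1} = u_t + s·(1−u_t) − f·u_t = u_t·(1−s−f) + s.
Here 1−s−f = 0.608 and s = 0.030.
u_1 = 0.126100 × 0.608 + 0.030 = 0.106669.
u_2 = 0.106669 × 0.608 + 0.030 = 0.094855.
u_3 = 0.094855 × 0.608 + 0.030 = 0.087672.

Unemployment rate after three quarters ≈ 8.77%.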